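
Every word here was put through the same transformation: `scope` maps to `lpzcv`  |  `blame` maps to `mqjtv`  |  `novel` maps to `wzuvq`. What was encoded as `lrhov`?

suite

Treating letters as 0–25, the rule is x ↦ 3x + 9 (mod 26).
Reversing it on lrhov: l(11)→9·(11−9)≡18=s; r(17)→9·(17−9)≡20=u; h(7)→9·(7−9)≡8=i; o(14)→9·(14−9)≡19=t; v(21)→9·(21−9)≡4=e (all mod 26).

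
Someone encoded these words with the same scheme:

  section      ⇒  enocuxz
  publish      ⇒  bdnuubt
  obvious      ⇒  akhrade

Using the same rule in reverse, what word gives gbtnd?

usher

Shifts by position in section: pos 0: s→e (+12), pos 1: e→n (+9), pos 2: c→o (+12), pos 3: t→c (+9) — repeating every 2. A repeating key of period 2 is used — shifts +12, +9 over and over.
Reversing it on gbtnd: g−12=u, b−9=s, t−12=h, n−9=e, d−12=r.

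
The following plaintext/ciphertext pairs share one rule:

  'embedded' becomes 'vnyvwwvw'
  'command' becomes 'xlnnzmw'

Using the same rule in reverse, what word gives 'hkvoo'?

spell

Letters are reflected about the middle of the alphabet (position → 25−position): Atbash.
Reversing it on hkvoo: h↔s, k↔p, v↔e, o↔l, o↔l.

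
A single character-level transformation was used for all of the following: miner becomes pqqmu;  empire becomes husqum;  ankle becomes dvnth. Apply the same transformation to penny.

smqvb

Shifts by position in miner: pos 0: m→p (+3), pos 1: i→q (+8), pos 2: n→q (+3), pos 3: e→m (+8) — repeating every 2. It's a Vigenère-style cipher with numeric key [3,8]: position i shifts by key[i mod 2].
Applying it to penny: p+3=s, e+8=m, n+3=q, n+8=v, y+3=b.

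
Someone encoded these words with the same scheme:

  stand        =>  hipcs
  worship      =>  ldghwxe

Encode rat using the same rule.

gpi

Compare letters: s→h is +15, t→i is +15, a→p is +15 — a constant shift. This is a Caesar cipher with shift 15.
Applying it to rat: r+15=g, a+15=p, t+15=i.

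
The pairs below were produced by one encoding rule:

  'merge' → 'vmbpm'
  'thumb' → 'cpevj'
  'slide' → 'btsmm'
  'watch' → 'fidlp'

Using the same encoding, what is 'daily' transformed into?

Shifts by position in merge: pos 0: m→v (+9), pos 1: e→m (+8), pos 2: r→b (+10), pos 3: g→p (+9), pos 4: e→m (+8) — repeating every 3. The shifts repeat in a cycle of length 3: positions 0,1,… shift by +9, +8, +10, then the pattern repeats.
Applying it to daily: d+9=m, a+8=i, i+10=s, l+9=u, y+8=g.

misug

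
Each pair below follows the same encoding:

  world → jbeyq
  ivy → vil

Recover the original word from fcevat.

spring

Each letter is shifted forward by 13 in the alphabet (a Caesar shift of +13).
Undoing it on fcevat: f−13=s, c−13=p, e−13=r, v−13=i, a−13=n, t−13=g.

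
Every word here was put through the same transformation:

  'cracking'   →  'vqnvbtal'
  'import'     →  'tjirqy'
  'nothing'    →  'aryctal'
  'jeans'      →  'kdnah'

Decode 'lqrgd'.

This is an affine cipher: with a=0,…,z=25, each position x becomes (17x+13) mod 26.
Reversing it on lqrgd: l(11)→23·(11−13)≡6=g; q(16)→23·(16−13)≡17=r; r(17)→23·(17−13)≡14=o; g(6)→23·(6−13)≡21=v; d(3)→23·(3−13)≡4=e (all mod 26).

grove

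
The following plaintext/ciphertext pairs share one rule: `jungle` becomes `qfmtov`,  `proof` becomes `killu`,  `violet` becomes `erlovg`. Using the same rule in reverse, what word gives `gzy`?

tab

Each pair mirrors across the alphabet (j↔q, u↔f, n↔m): positions sum to 25. Letters are reflected about the middle of the alphabet (position → 25−position): Atbash.
Decoding gzy: g↔t, z↔a, y↔b.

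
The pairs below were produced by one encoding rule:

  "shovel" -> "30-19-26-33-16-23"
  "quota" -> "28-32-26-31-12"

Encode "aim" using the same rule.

Letters become their 1-based position plus 11 (so a→12, b→13, …).
For aim: a=1→12, i=9→20, m=13→24.

12-20-24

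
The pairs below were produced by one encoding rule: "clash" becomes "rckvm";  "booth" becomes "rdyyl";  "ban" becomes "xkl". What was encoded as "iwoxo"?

Two steps: reverse the string, then apply a Caesar shift of +10.
Decoding iwoxo: shift back: i−10=y, w−10=m, o−10=e, x−10=n, o−10=e → ymene; then reverse → enemy.

enemy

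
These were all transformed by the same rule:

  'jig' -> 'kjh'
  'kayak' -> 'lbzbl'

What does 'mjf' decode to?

This is a Caesar cipher with shift 1.
Reversing it on mjf: m−1=l, j−1=i, f−1=e.

lie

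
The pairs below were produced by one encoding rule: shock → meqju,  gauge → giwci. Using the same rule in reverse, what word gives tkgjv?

The word is reversed, then every letter is shifted forward by 2.
Undoing it on tkgjv: shift back: t−2=r, k−2=i, g−2=e, j−2=h, v−2=t → rieht; then reverse → their.

their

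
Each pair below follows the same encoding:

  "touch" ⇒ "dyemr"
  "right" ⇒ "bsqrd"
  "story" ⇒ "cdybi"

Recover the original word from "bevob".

Every letter moves 10 places later in the alphabet, wrapping around z→a.
Decoding bevob: b−10=r, e−10=u, v−10=l, o−10=e, b−10=r.

ruler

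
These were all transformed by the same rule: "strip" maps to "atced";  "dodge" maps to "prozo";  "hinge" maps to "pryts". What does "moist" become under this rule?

edtzx

The output letters match the input read backwards, each shifted +11: strip reversed is pirts. Read the word backwards and shift each letter +11.
For moist: reverse → tsiom; then shift: t+11=e, s+11=d, i+11=t, o+11=z, m+11=x.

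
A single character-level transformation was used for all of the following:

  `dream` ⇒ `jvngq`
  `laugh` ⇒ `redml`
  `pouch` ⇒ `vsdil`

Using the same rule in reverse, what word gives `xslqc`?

rocky

Shifts by position in dream: pos 0: d→j (+6), pos 1: r→v (+4), pos 2: e→n (+9), pos 3: a→g (+6), pos 4: m→q (+4) — repeating every 3. The shifts repeat in a cycle of length 3: positions 0,1,… shift by +6, +4, +9, then the pattern repeats.
Decoding xslqc: x−6=r, s−4=o, l−9=c, q−6=k, c−4=y.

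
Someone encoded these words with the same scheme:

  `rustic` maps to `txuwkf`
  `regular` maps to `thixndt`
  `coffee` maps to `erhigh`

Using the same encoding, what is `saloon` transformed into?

udnrqq

The shifts repeat in a cycle of length 2: positions 0,1,… shift by +2, +3, then the pattern repeats.
On saloon: s+2=u, a+3=d, l+2=n, o+3=r, o+2=q, n+3=q.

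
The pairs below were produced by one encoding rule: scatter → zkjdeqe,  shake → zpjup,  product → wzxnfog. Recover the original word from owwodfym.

honestly

In scatter: s→z is +7, c→k is +8, a→j is +9, t→d is +10 — the shift increases by 1 each position. Each letter shifts forward by (position + 7), i.e. 7, 8, 9, … — the shift grows by one for each successive letter.
Reversing it on owwodfym: o−7=h, w−8=o, w−9=n, o−10=e, d−11=s, f−12=t, y−13=l, m−14=y.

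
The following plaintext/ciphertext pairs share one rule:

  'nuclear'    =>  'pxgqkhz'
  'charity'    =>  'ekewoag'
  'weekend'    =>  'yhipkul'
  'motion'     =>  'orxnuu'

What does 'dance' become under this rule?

In nuclear: n→p is +2, u→x is +3, c→g is +4, l→q is +5 — the shift increases by 1 each position. Letter i (0-indexed) is shifted by i+2, so successive shifts are 2, 3, 4, ….
On dance: d+2=f, a+3=d, n+4=r, c+5=h, e+6=k.

fdrhk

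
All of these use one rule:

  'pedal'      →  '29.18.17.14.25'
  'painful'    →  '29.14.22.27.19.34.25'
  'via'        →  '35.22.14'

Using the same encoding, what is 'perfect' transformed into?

p is letter #16 and maps to 29: an offset of 13. Each letter is replaced by its alphabet position (a=1..z=26) + 13.
Applying it to perfect: p=16→29, e=5→18, r=18→31, f=6→19, e=5→18, c=3→16, t=20→33.

29.18.31.19.18.16.33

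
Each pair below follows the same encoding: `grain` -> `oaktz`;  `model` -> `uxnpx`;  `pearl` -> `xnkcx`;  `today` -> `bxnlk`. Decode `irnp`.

In grain: g→o is +8, r→a is +9, a→k is +10, i→t is +11 — the shift increases by 1 each position. Each letter shifts forward by (position + 8), i.e. 8, 9, 10, … — the shift grows by one for each successive letter.
Decoding irnp: i−8=a, r−9=i, n−10=d, p−11=e.

aide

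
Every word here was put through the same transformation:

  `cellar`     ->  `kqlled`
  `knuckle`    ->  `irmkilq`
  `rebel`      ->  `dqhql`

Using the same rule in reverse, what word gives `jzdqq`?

three

c(2)→k(10) and e(4)→q(16) fit y≡3x+4 (mod 26); the inverse of 3 mod 26 is 9. This is an affine cipher: with a=0,…,z=25, each position x becomes (3x+4) mod 26.
Reversing it on jzdqq: j(9)→9·(9−4)≡19=t; z(25)→9·(25−4)≡7=h; d(3)→9·(3−4)≡17=r; q(16)→9·(16−4)≡4=e; q(16)→9·(16−4)≡4=e (all mod 26).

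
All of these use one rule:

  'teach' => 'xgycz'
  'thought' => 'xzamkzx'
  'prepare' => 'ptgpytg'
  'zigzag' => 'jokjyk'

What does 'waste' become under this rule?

qyixg

t(19)→x(23) and e(4)→g(6) fit y≡15x+24 (mod 26); the inverse of 15 mod 26 is 7. Treating letters as 0–25, the rule is x ↦ 15x + 24 (mod 26).
On waste: w(22)→15·22+24≡16=q; a(0)→15·0+24≡24=y; s(18)→15·18+24≡8=i; t(19)→15·19+24≡23=x; e(4)→15·4+24≡6=g (all mod 26).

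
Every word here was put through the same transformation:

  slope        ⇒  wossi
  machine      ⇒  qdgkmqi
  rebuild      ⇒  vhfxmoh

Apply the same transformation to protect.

tuswifx

Shifts by position in slope: pos 0: s→w (+4), pos 1: l→o (+3), pos 2: o→s (+4), pos 3: p→s (+3) — repeating every 2. It's a Vigenère-style cipher with numeric key [4,3]: position i shifts by key[i mod 2].
For protect: p+4=t, r+3=u, o+4=s, t+3=w, e+4=i, c+3=f, t+4=x.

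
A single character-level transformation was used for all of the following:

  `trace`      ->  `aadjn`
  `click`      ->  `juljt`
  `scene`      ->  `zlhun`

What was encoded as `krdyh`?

It's a Vigenère-style cipher with numeric key [7,9,3]: position i shifts by key[i mod 3].
Reversing it on krdyh: k−7=d, r−9=i, d−3=a, y−7=r, h−9=y.

diary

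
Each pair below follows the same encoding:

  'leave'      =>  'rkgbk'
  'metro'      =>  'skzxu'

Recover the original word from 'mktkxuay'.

Compare letters: l→r is +6, e→k is +6, a→g is +6 — a constant shift. This is a Caesar cipher with shift 6.
Undoing it on mktkxuay: m−6=g, k−6=e, t−6=n, k−6=e, x−6=r, u−6=o, a−6=u, y−6=s.

generous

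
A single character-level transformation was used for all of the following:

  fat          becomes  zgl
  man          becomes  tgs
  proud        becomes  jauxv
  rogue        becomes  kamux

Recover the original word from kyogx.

The output letters match the input read backwards, each shifted +6: fat reversed is taf. Read the word backwards and shift each letter +6.
Reversing it on kyogx: shift back: k−6=e, y−6=s, o−6=i, g−6=a, x−6=r → esiar; then reverse → raise.

raise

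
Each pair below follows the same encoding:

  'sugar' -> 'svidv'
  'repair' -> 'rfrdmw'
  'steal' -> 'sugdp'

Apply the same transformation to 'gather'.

The shift increases by 1 at each position, starting from +0: 0, 1, 2, ….
For gather: g+0=g, a+1=b, t+2=v, h+3=k, e+4=i, r+5=w.

gbvkiw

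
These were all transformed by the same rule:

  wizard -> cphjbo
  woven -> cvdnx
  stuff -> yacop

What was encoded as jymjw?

Letter i (0-indexed) is shifted by i+6, so successive shifts are 6, 7, 8, ….
Undoing it on jymjw: j−6=d, y−7=r, m−8=e, j−9=a, w−10=m.

dream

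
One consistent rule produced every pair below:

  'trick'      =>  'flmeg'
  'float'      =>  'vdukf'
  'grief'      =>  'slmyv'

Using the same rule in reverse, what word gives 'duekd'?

local

t(19)→f(5) and r(17)→l(11) fit y≡23x+10 (mod 26); the inverse of 23 mod 26 is 17. Treating letters as 0–25, the rule is x ↦ 23x + 10 (mod 26).
Reversing it on duekd: d(3)→17·(3−10)≡11=l; u(20)→17·(20−10)≡14=o; e(4)→17·(4−10)≡2=c; k(10)→17·(10−10)≡0=a; d(3)→17·(3−10)≡11=l (all mod 26).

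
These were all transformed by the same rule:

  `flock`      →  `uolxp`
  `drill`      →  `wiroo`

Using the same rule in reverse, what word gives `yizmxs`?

Each pair mirrors across the alphabet (f↔u, l↔o, o↔l): positions sum to 25. This is the alphabet-reversal cipher (Atbash): a becomes z, b becomes y, etc.
Undoing it on yizmxs: y↔b, i↔r, z↔a, m↔n, x↔c, s↔h.

branch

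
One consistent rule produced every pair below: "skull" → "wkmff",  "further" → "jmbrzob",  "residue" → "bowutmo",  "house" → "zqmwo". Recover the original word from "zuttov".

s(18)→w(22) and k(10)→k(10) fit y≡21x+8 (mod 26); the inverse of 21 mod 26 is 5. Treating letters as 0–25, the rule is x ↦ 21x + 8 (mod 26).
Reversing it on zuttov: z(25)→5·(25−8)≡7=h; u(20)→5·(20−8)≡8=i; t(19)→5·(19−8)≡3=d; t(19)→5·(19−8)≡3=d; o(14)→5·(14−8)≡4=e; v(21)→5·(21−8)≡13=n (all mod 26).

hidden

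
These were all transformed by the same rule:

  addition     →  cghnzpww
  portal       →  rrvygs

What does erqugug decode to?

company

The shift increases by 1 at each position, starting from +2: 2, 3, 4, ….
Decoding erqugug: e−2=c, r−3=o, q−4=m, u−5=p, g−6=a, u−7=n, g−8=y.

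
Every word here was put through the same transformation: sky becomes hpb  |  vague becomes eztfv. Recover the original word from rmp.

This is the alphabet-reversal cipher (Atbash): a becomes z, b becomes y, etc.
Decoding rmp: r↔i, m↔n, p↔k.

ink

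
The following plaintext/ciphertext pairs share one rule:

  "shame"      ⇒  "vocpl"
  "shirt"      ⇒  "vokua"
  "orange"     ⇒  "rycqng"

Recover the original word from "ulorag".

The shifts repeat in a cycle of length 3: positions 0,1,… shift by +3, +7, +2, then the pattern repeats.
Undoing it on ulorag: u−3=r, l−7=e, o−2=m, r−3=o, a−7=t, g−2=e.

remote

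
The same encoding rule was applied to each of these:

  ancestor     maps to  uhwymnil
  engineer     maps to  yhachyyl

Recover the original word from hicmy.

Compare letters: a→u is +20, n→h is +20, c→w is +20 — a constant shift. Each letter is shifted forward by 20 in the alphabet (a Caesar shift of +20).
Decoding hicmy: h−20=n, i−20=o, c−20=i, m−20=s, y−20=e.

noise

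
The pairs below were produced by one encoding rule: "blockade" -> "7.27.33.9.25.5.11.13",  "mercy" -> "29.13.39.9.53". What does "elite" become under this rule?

b(#2)→7 and l(#12)→27: differences scale by 2, so n = 2·pos + 3. The formula is n = 2×(alphabet index, a=1) + 3.
Applying it to elite: e=5→13, l=12→27, i=9→21, t=20→43, e=5→13.

13.27.21.43.13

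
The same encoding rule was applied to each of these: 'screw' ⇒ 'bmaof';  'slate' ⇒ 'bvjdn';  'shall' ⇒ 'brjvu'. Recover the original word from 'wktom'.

Shifts by position in screw: pos 0: s→b (+9), pos 1: c→m (+10), pos 2: r→a (+9), pos 3: e→o (+10) — repeating every 2. The shifts repeat in a cycle of length 2: positions 0,1,… shift by +9, +10, then the pattern repeats.
Decoding wktom: w−9=n, k−10=a, t−9=k, o−10=e, m−9=d.

naked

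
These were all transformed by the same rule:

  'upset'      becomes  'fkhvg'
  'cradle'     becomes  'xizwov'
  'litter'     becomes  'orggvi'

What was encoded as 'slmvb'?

honey

Each pair mirrors across the alphabet (u↔f, p↔k, s↔h): positions sum to 25. This is the alphabet-reversal cipher (Atbash): a becomes z, b becomes y, etc.
Decoding slmvb: s↔h, l↔o, m↔n, v↔e, b↔y.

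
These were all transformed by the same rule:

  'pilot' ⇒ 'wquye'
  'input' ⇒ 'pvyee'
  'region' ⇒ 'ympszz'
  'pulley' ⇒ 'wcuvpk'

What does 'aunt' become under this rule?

The shift increases by 1 at each position, starting from +7: 7, 8, 9, ….
Applying it to aunt: a+7=h, u+8=c, n+9=w, t+10=d.

hcwd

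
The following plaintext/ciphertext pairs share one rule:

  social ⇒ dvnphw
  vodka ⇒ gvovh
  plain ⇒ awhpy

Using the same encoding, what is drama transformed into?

The shift depends on letter class: consonant s→d is +11, but vowel o→v is +7. The rule splits by letter class: vowels +7, consonants +11.
On drama: d(cons)+11=o, r(cons)+11=c, a(vowel)+7=h, m(cons)+11=x, a(vowel)+7=h.

ochxh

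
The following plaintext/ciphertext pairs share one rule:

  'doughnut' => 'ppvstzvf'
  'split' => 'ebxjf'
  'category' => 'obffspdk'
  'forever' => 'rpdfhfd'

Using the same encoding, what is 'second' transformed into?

The rule splits by letter class: vowels +1, consonants +12.
On second: s(cons)+12=e, e(vowel)+1=f, c(cons)+12=o, o(vowel)+1=p, n(cons)+12=z, d(cons)+12=p.

efopzp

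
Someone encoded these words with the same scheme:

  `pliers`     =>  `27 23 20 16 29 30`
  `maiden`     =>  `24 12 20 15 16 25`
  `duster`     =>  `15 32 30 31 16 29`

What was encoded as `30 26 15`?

sod

p is letter #16 and maps to 27: an offset of 11. Letters become their 1-based position plus 11 (so a→12, b→13, …).
Decoding 30 26 15: 30→(30−11)÷1=19=s, 26→(26−11)÷1=15=o, 15→(15−11)÷1=4=d.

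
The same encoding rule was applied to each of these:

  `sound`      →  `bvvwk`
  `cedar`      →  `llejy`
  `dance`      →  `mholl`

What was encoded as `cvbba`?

toast

Shifts by position in sound: pos 0: s→b (+9), pos 1: o→v (+7), pos 2: u→v (+1), pos 3: n→w (+9), pos 4: d→k (+7) — repeating every 3. The shifts repeat in a cycle of length 3: positions 0,1,… shift by +9, +7, +1, then the pattern repeats.
Undoing it on cvbba: c−9=t, v−7=o, b−1=a, b−9=s, a−7=t.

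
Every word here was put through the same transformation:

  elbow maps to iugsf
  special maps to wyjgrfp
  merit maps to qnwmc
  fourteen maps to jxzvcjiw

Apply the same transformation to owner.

sfsia

Shifts by position in elbow: pos 0: e→i (+4), pos 1: l→u (+9), pos 2: b→g (+5), pos 3: o→s (+4), pos 4: w→f (+9) — repeating every 3. A repeating key of period 3 is used — shifts +4, +9, +5 over and over.
Applying it to owner: o+4=s, w+9=f, n+5=s, e+4=i, r+9=a.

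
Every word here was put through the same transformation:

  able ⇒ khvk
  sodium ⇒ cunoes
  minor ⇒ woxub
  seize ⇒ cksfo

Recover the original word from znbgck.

It's a Vigenère-style cipher with numeric key [10,6]: position i shifts by key[i mod 2].
Reversing it on znbgck: z−10=p, n−6=h, b−10=r, g−6=a, c−10=s, k−6=e.

phrase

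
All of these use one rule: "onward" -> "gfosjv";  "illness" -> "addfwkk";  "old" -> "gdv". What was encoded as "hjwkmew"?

Compare letters: o→g is +18, n→f is +18, w→o is +18 — a constant shift. Each letter is shifted forward by 18 in the alphabet (a Caesar shift of +18).
Decoding hjwkmew: h−18=p, j−18=r, w−18=e, k−18=s, m−18=u, e−18=m, w−18=e.

presume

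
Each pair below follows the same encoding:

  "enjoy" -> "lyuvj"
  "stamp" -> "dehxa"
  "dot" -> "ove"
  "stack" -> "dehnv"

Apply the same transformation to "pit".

The shift depends on letter class: consonant n→y is +11, but vowel e→l is +7. The rule splits by letter class: vowels +7, consonants +11.
On pit: p(cons)+11=a, i(vowel)+7=p, t(cons)+11=e.

ape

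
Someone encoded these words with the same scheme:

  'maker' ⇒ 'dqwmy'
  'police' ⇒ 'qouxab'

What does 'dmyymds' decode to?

grammar

The output letters match the input read backwards, each shifted +12: maker reversed is rekam. The word is reversed, then every letter is shifted forward by 12.
Decoding dmyymds: shift back: d−12=r, m−12=a, y−12=m, y−12=m, m−12=a, d−12=r, s−12=g → rammarg; then reverse → grammar.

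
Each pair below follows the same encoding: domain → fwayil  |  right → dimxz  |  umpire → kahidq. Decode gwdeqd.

d(3)→f(5) and o(14)→w(22) fit y≡11x+24 (mod 26); the inverse of 11 mod 26 is 19. This is an affine cipher: with a=0,…,z=25, each position x becomes (11x+24) mod 26.
Reversing it on gwdeqd: g(6)→19·(6−24)≡22=w; w(22)→19·(22−24)≡14=o; d(3)→19·(3−24)≡17=r; e(4)→19·(4−24)≡10=k; q(16)→19·(16−24)≡4=e; d(3)→19·(3−24)≡17=r (all mod 26).

worker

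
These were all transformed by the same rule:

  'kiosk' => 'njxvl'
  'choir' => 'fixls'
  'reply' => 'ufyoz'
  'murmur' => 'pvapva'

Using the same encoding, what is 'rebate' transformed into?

ufkdun

Shifts by position in kiosk: pos 0: k→n (+3), pos 1: i→j (+1), pos 2: o→x (+9), pos 3: s→v (+3), pos 4: k→l (+1) — repeating every 3. The shifts repeat in a cycle of length 3: positions 0,1,… shift by +3, +1, +9, then the pattern repeats.
Applying it to rebate: r+3=u, e+1=f, b+9=k, a+3=d, t+1=u, e+9=n.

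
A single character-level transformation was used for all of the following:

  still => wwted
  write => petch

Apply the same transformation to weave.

The output letters match the input read backwards, each shifted +11: still reversed is llits. Read the word backwards and shift each letter +11.
For weave: reverse → evaew; then shift: e+11=p, v+11=g, a+11=l, e+11=p, w+11=h.

pglph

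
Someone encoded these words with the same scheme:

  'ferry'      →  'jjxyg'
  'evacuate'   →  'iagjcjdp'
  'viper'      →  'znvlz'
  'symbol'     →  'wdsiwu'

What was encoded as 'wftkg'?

In ferry: f→j is +4, e→j is +5, r→x is +6, r→y is +7 — the shift increases by 1 each position. The shift increases by 1 at each position, starting from +4: 4, 5, 6, ….
Undoing it on wftkg: w−4=s, f−5=a, t−6=n, k−7=d, g−8=y.

sandy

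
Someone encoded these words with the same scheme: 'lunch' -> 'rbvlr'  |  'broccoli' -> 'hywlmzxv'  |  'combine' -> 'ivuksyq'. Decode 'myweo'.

grove

In lunch: l→r is +6, u→b is +7, n→v is +8, c→l is +9 — the shift increases by 1 each position. The shift increases by 1 at each position, starting from +6: 6, 7, 8, ….
Decoding myweo: m−6=g, y−7=r, w−8=o, e−9=v, o−10=e.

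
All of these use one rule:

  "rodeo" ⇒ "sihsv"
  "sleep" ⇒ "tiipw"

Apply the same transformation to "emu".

The word is reversed, then every letter is shifted forward by 4.
Applying it to emu: reverse → ume; then shift: u+4=y, m+4=q, e+4=i.

yqi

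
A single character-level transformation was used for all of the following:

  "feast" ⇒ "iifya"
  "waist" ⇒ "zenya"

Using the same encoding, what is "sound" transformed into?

The shift increases by 1 at each position, starting from +3: 3, 4, 5, ….
For sound: s+3=v, o+4=s, u+5=z, n+6=t, d+7=k.

vsztk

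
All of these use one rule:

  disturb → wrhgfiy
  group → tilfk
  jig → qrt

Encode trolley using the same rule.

giloovb

Each letter is replaced by its mirror in the alphabet: a↔z, b↔y, c↔x, and so on (the Atbash cipher).
For trolley: t↔g, r↔i, o↔l, l↔o, l↔o, e↔v, y↔b.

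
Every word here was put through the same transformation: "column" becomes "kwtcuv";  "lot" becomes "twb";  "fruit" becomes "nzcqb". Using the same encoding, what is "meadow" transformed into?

umilwe

Compare letters: c→k is +8, o→w is +8, l→t is +8 — a constant shift. This is a Caesar cipher with shift 8.
Applying it to meadow: m+8=u, e+8=m, a+8=i, d+8=l, o+8=w, w+8=e.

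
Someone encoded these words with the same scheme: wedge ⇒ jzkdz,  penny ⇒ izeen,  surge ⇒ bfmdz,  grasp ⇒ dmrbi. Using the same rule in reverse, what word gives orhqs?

faith

w(22)→j(9) and e(4)→z(25) fit y≡15x+17 (mod 26); the inverse of 15 mod 26 is 7. This is an affine cipher: with a=0,…,z=25, each position x becomes (15x+17) mod 26.
Decoding orhqs: o(14)→7·(14−17)≡5=f; r(17)→7·(17−17)≡0=a; h(7)→7·(7−17)≡8=i; q(16)→7·(16−17)≡19=t; s(18)→7·(18−17)≡7=h (all mod 26).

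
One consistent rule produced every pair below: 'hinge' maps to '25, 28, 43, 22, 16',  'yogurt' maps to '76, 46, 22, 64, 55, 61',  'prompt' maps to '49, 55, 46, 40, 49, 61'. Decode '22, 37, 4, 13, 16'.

h(#8)→25 and i(#9)→28: differences scale by 3, so n = 3·pos + 1. Each letter becomes 3×(its alphabet position, a=1..z=26) + 1.
Decoding 22, 37, 4, 13, 16: 22→(22−1)÷3=7=g, 37→(37−1)÷3=12=l, 4→(4−1)÷3=1=a, 13→(13−1)÷3=4=d, 16→(16−1)÷3=5=e.

glade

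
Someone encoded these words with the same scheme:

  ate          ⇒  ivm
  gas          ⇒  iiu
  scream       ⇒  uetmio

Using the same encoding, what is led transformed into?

The shift depends on letter class: consonant t→v is +2, but vowel a→i is +8. Two shifts are in play — +8 for a/e/i/o/u, +2 for every other letter.
For led: l(cons)+2=n, e(vowel)+8=m, d(cons)+2=f.

nmf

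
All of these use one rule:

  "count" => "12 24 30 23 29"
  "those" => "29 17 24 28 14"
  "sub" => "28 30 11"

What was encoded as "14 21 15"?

elf

c is letter #3 and maps to 12: an offset of 9. Each letter is replaced by its alphabet position (a=1..z=26) + 9.
Reversing it on 14 21 15: 14→(14−9)÷1=5=e, 21→(21−9)÷1=12=l, 15→(15−9)÷1=6=f.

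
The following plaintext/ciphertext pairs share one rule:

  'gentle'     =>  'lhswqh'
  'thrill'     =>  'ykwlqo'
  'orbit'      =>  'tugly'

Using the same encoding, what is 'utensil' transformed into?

zwjqxlq

Shifts by position in gentle: pos 0: g→l (+5), pos 1: e→h (+3), pos 2: n→s (+5), pos 3: t→w (+3) — repeating every 2. A repeating key of period 2 is used — shifts +5, +3 over and over.
Applying it to utensil: u+5=z, t+3=w, e+5=j, n+3=q, s+5=x, i+3=l, l+5=q.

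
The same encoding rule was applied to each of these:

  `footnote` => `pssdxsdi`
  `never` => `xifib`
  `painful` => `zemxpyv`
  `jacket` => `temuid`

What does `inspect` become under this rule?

mxczimd

The shift depends on letter class: consonant f→p is +10, but vowel o→s is +4. The rule splits by letter class: vowels +4, consonants +10.
Applying it to inspect: i(vowel)+4=m, n(cons)+10=x, s(cons)+10=c, p(cons)+10=z, e(vowel)+4=i, c(cons)+10=m, t(cons)+10=d.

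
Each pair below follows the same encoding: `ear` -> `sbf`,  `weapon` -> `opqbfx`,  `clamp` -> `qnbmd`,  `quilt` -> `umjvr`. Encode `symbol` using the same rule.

The word is reversed, then every letter is shifted forward by 1.
On symbol: reverse → lobmys; then shift: l+1=m, o+1=p, b+1=c, m+1=n, y+1=z, s+1=t.

mpcnzt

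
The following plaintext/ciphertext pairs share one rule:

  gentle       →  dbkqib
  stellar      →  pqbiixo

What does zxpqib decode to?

castle

Compare letters: g→d is +23, e→b is +23, n→k is +23 — a constant shift. This is a Caesar cipher with shift 23.
Reversing it on zxpqib: z−23=c, x−23=a, p−23=s, q−23=t, i−23=l, b−23=e.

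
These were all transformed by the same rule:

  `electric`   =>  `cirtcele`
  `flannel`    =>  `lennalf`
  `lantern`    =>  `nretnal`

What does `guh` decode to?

hug

The output letters match the input read backwards: electric reversed is cirtcele. The word is simply reversed.
Undoing it on guh: then reverse → hug.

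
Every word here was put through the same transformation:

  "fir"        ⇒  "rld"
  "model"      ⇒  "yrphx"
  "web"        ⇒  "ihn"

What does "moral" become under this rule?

yrddx

Two shifts are in play — +3 for a/e/i/o/u, +12 for every other letter.
Applying it to moral: m(cons)+12=y, o(vowel)+3=r, r(cons)+12=d, a(vowel)+3=d, l(cons)+12=x.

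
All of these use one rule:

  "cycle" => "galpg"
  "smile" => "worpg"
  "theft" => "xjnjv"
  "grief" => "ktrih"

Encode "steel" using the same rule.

Shifts by position in cycle: pos 0: c→g (+4), pos 1: y→a (+2), pos 2: c→l (+9), pos 3: l→p (+4), pos 4: e→g (+2) — repeating every 3. A repeating key of period 3 is used — shifts +4, +2, +9 over and over.
On steel: s+4=w, t+2=v, e+9=n, e+4=i, l+2=n.

wvnin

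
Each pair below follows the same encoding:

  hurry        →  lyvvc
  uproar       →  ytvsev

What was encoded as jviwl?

fresh

Compare letters: h→l is +4, u→y is +4, r→v is +4 — a constant shift. It's a constant shift of +4 (ROT4).
Decoding jviwl: j−4=f, v−4=r, i−4=e, w−4=s, l−4=h.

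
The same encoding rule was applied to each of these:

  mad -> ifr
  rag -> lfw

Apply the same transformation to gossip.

unxxtl

The output letters match the input read backwards, each shifted +5: mad reversed is dam. The word is reversed, then every letter is shifted forward by 5.
For gossip: reverse → pissog; then shift: p+5=u, i+5=n, s+5=x, s+5=x, o+5=t, g+5=l.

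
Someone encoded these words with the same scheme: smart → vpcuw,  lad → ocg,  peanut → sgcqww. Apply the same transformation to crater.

The shift depends on letter class: consonant s→v is +3, but vowel a→c is +2. Vowels shift forward by 2 and consonants shift forward by 3.
On crater: c(cons)+3=f, r(cons)+3=u, a(vowel)+2=c, t(cons)+3=w, e(vowel)+2=g, r(cons)+3=u.

fucwgu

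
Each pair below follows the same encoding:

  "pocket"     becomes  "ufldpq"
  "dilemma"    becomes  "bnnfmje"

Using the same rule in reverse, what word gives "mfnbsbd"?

caramel

The output letters match the input read backwards, each shifted +1: pocket reversed is tekcop. Read the word backwards and shift each letter +1.
Reversing it on mfnbsbd: shift back: m−1=l, f−1=e, n−1=m, b−1=a, s−1=r, b−1=a, d−1=c → lemarac; then reverse → caramel.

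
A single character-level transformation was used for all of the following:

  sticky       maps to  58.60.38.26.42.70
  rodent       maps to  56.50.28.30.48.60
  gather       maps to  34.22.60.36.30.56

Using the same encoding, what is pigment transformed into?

52.38.34.46.30.48.60

s(#19)→58 and t(#20)→60: differences scale by 2, so n = 2·pos + 20. With a=1..z=26, the number is 2·pos + 20.
Applying it to pigment: p=16→52, i=9→38, g=7→34, m=13→46, e=5→30, n=14→48, t=20→60.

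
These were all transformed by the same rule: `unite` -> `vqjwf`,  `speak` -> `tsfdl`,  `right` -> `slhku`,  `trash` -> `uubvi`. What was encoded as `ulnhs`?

A repeating key of period 2 is used — shifts +1, +3 over and over.
Decoding ulnhs: u−1=t, l−3=i, n−1=m, h−3=e, s−1=r.

timer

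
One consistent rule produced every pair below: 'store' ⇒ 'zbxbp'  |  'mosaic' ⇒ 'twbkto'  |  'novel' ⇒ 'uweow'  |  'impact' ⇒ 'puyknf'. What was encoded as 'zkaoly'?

scream

In store: s→z is +7, t→b is +8, o→x is +9, r→b is +10 — the shift increases by 1 each position. Letter i (0-indexed) is shifted by i+7, so successive shifts are 7, 8, 9, ….
Reversing it on zkaoly: z−7=s, k−8=c, a−9=r, o−10=e, l−11=a, y−12=m.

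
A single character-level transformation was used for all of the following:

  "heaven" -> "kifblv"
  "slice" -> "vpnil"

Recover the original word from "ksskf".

honey

In heaven: h→k is +3, e→i is +4, a→f is +5, v→b is +6 — the shift increases by 1 each position. Each letter shifts forward by (position + 3), i.e. 3, 4, 5, … — the shift grows by one for each successive letter.
Decoding ksskf: k−3=h, s−4=o, s−5=n, k−6=e, f−7=y.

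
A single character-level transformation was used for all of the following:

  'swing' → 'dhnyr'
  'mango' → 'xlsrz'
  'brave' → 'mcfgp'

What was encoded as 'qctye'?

Shifts by position in swing: pos 0: s→d (+11), pos 1: w→h (+11), pos 2: i→n (+5), pos 3: n→y (+11), pos 4: g→r (+11) — repeating every 3. The shifts repeat in a cycle of length 3: positions 0,1,… shift by +11, +11, +5, then the pattern repeats.
Decoding qctye: q−11=f, c−11=r, t−5=o, y−11=n, e−11=t.

front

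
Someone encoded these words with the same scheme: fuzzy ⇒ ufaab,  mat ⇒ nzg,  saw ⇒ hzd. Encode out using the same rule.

Each letter is replaced by its mirror in the alphabet: a↔z, b↔y, c↔x, and so on (the Atbash cipher).
On out: o↔l, u↔f, t↔g.

lfg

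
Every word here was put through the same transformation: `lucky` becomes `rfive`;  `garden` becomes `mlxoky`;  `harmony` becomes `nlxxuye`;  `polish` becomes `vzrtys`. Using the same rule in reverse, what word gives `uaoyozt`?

A repeating key of period 2 is used — shifts +6, +11 over and over.
Decoding uaoyozt: u−6=o, a−11=p, o−6=i, y−11=n, o−6=i, z−11=o, t−6=n.

opinion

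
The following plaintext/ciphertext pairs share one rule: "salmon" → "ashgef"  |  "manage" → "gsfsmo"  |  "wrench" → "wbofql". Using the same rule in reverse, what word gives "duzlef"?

s(18)→a(0) and a(0)→s(18) fit y≡25x+18 (mod 26); the inverse of 25 mod 26 is 25. Each letter's alphabet position (a=0..z=25) is mapped through 25·x+18 mod 26 — an affine cipher.
Decoding duzlef: d(3)→25·(3−18)≡15=p; u(20)→25·(20−18)≡24=y; z(25)→25·(25−18)≡19=t; l(11)→25·(11−18)≡7=h; e(4)→25·(4−18)≡14=o; f(5)→25·(5−18)≡13=n (all mod 26).

python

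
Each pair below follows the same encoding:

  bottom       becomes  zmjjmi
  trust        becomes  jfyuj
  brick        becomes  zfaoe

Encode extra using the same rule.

srjfk

b(1)→z(25) and o(14)→m(12) fit y≡15x+10 (mod 26); the inverse of 15 mod 26 is 7. Each letter's alphabet position (a=0..z=25) is mapped through 15·x+10 mod 26 — an affine cipher.
Applying it to extra: e(4)→15·4+10≡18=s; x(23)→15·23+10≡17=r; t(19)→15·19+10≡9=j; r(17)→15·17+10≡5=f; a(0)→15·0+10≡10=k (all mod 26).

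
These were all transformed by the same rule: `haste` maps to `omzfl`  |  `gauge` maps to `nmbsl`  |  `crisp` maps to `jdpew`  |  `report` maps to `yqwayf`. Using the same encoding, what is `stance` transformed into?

Shifts by position in haste: pos 0: h→o (+7), pos 1: a→m (+12), pos 2: s→z (+7), pos 3: t→f (+12) — repeating every 2. The shifts repeat in a cycle of length 2: positions 0,1,… shift by +7, +12, then the pattern repeats.
On stance: s+7=z, t+12=f, a+7=h, n+12=z, c+7=j, e+12=q.

zfhzjq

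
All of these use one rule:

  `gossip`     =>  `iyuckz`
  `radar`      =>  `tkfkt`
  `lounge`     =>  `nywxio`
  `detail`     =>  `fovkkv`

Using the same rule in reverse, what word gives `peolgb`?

number

The shifts repeat in a cycle of length 2: positions 0,1,… shift by +2, +10, then the pattern repeats.
Undoing it on peolgb: p−2=n, e−10=u, o−2=m, l−10=b, g−2=e, b−10=r.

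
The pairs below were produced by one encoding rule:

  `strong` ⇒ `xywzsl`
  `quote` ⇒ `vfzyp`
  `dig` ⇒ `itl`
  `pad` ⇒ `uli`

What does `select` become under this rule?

xpqphy

The shift depends on letter class: consonant s→x is +5, but vowel o→z is +11. The rule splits by letter class: vowels +11, consonants +5.
For select: s(cons)+5=x, e(vowel)+11=p, l(cons)+5=q, e(vowel)+11=p, c(cons)+5=h, t(cons)+5=y.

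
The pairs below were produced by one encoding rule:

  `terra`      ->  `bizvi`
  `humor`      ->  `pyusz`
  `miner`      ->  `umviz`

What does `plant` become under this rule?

Shifts by position in terra: pos 0: t→b (+8), pos 1: e→i (+4), pos 2: r→z (+8), pos 3: r→v (+4) — repeating every 2. The shifts repeat in a cycle of length 2: positions 0,1,… shift by +8, +4, then the pattern repeats.
Applying it to plant: p+8=x, l+4=p, a+8=i, n+4=r, t+8=b.

xpirb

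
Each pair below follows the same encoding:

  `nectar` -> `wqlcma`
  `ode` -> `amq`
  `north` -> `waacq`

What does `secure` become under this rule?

The shift depends on letter class: consonant n→w is +9, but vowel e→q is +12. The rule splits by letter class: vowels +12, consonants +9.
For secure: s(cons)+9=b, e(vowel)+12=q, c(cons)+9=l, u(vowel)+12=g, r(cons)+9=a, e(vowel)+12=q.

bqlgaq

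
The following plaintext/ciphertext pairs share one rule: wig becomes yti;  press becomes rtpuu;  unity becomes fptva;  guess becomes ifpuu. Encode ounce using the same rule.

The rule splits by letter class: vowels +11, consonants +2.
On ounce: o(vowel)+11=z, u(vowel)+11=f, n(cons)+2=p, c(cons)+2=e, e(vowel)+11=p.

zfpep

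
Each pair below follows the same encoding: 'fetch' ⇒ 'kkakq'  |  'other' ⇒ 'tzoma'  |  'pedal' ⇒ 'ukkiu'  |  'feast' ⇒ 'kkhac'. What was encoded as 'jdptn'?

The shift increases by 1 at each position, starting from +5: 5, 6, 7, ….
Undoing it on jdptn: j−5=e, d−6=x, p−7=i, t−8=l, n−9=e.

exile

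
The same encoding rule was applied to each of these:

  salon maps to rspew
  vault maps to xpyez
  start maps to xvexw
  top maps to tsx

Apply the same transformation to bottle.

Read the word backwards and shift each letter +4.
Applying it to bottle: reverse → elttob; then shift: e+4=i, l+4=p, t+4=x, t+4=x, o+4=s, b+4=f.

ipxxsf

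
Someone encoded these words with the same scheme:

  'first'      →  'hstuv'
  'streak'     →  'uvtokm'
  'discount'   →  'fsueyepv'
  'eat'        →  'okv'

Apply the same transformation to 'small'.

The shift depends on letter class: consonant f→h is +2, but vowel i→s is +10. Two shifts are in play — +10 for a/e/i/o/u, +2 for every other letter.
For small: s(cons)+2=u, m(cons)+2=o, a(vowel)+10=k, l(cons)+2=n, l(cons)+2=n.

uoknn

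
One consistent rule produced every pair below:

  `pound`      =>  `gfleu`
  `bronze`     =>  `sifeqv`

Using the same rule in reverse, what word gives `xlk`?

gut

It's a constant shift of +17 (ROT17).
Undoing it on xlk: x−17=g, l−17=u, k−17=t.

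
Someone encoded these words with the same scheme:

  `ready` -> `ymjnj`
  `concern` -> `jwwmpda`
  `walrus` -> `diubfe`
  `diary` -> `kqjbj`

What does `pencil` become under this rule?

In ready: r→y is +7, e→m is +8, a→j is +9, d→n is +10 — the shift increases by 1 each position. Each letter shifts forward by (position + 7), i.e. 7, 8, 9, … — the shift grows by one for each successive letter.
For pencil: p+7=w, e+8=m, n+9=w, c+10=m, i+11=t, l+12=x.

wmwmtx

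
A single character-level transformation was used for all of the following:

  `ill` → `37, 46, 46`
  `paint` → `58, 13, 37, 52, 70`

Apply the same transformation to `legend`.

46, 25, 31, 25, 52, 22

Each letter becomes 3×(its alphabet position, a=1..z=26) + 10.
Applying it to legend: l=12→46, e=5→25, g=7→31, e=5→25, n=14→52, d=4→22.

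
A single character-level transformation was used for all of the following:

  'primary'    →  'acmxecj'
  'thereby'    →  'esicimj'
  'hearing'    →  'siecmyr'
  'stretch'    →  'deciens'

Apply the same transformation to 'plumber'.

The shift depends on letter class: consonant p→a is +11, but vowel i→m is +4. Vowels shift forward by 4 and consonants shift forward by 11.
On plumber: p(cons)+11=a, l(cons)+11=w, u(vowel)+4=y, m(cons)+11=x, b(cons)+11=m, e(vowel)+4=i, r(cons)+11=c.

awyxmic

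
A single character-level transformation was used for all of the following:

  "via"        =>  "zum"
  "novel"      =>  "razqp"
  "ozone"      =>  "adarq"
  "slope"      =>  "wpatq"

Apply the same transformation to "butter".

The shift depends on letter class: consonant v→z is +4, but vowel i→u is +12. The rule splits by letter class: vowels +12, consonants +4.
On butter: b(cons)+4=f, u(vowel)+12=g, t(cons)+4=x, t(cons)+4=x, e(vowel)+12=q, r(cons)+4=v.

fgxxqv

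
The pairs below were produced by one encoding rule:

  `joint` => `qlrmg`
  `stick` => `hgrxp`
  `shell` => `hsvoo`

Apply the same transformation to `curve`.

This is the alphabet-reversal cipher (Atbash): a becomes z, b becomes y, etc.
Applying it to curve: c↔x, u↔f, r↔i, v↔e, e↔v.

xfiev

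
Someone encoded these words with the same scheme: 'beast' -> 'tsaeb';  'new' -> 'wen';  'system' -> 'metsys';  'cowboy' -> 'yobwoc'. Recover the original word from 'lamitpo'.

optimal

The word is simply reversed.
Decoding lamitpo: then reverse → optimal.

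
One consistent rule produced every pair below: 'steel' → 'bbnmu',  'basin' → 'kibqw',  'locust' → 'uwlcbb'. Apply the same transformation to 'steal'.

bbniu

It's a Vigenère-style cipher with numeric key [9,8]: position i shifts by key[i mod 2].
On steal: s+9=b, t+8=b, e+9=n, a+8=i, l+9=u.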